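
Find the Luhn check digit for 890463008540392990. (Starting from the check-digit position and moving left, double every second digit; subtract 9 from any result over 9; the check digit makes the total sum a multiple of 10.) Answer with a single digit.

8

Partial digits right→left: 0 9 9 2 9 3 0 4 5 8 0 0 3 6 4 0 9 8
Double every second digit counting from the check-digit position (so the 1st, 3rd, 5th, ... of the partial from the right).
  doubled (with −9 where >9): 0 9 9 0 1 0 6 8 9 → sum 42
  kept as-is: 9 2 3 4 8 0 6 0 8 → sum 40
Total = 42 + 40 = 82.
Check digit = (10 − (82 mod 10)) mod 10 = 8.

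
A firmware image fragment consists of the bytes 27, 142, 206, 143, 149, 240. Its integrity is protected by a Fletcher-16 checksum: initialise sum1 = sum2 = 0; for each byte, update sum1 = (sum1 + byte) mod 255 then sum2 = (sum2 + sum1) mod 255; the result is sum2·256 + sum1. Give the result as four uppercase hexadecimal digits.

718E

Running sums (mod 255):
  after byte 0 (27): sum1=27, sum2=27
  after byte 1 (142): sum1=169, sum2=196
  after byte 2 (206): sum1=120, sum2=61
  after byte 3 (143): sum1=8, sum2=69
  after byte 4 (149): sum1=157, sum2=226
  after byte 5 (240): sum1=142, sum2=113
Checksum = sum2·256 + sum1 = 113·256 + 142 = 29070 = 0x718E.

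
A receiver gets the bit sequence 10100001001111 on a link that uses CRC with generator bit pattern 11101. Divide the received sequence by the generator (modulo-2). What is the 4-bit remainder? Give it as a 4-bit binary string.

Modulo-2 division of 10100001001111 by 11101:
  pos 0: 10100 XOR 11101 = 01001
  pos 1: 10010 XOR 11101 = 01111
  pos 2: 11110 XOR 11101 = 00011
  pos 5: 11100 XOR 11101 = 00001
  pos 9: 11111 XOR 11101 = 00010
Remainder = 0010 (nonzero — an error is detected).

0010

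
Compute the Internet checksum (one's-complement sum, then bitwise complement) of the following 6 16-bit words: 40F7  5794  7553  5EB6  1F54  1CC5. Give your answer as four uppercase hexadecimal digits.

One's-complement addition (fold any carry out of bit 15 back into bit 0):
  0x40F7 + 0x5794 = 0x0988B
  0x988B + 0x7553 = 0x10DDE → wrap carry → 0x0DDF
  0x0DDF + 0x5EB6 = 0x06C95
  0x6C95 + 0x1F54 = 0x08BE9
  0x8BE9 + 0x1CC5 = 0x0A8AE
One's-complement sum = 0xA8AE.
Checksum = ~0xA8AE & 0xFFFF = 0x5751.

5751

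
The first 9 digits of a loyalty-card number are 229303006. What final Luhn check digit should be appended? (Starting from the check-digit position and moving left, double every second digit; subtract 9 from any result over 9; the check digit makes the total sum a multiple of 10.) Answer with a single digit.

Partial digits right→left: 6 0 0 3 0 3 9 2 2
Double every second digit counting from the check-digit position (so the 1st, 3rd, 5th, ... of the partial from the right).
  doubled (with −9 where >9): 3 0 0 9 4 → sum 16
  kept as-is: 0 3 3 2 → sum 8
Total = 16 + 8 = 24.
Check digit = (10 − (24 mod 10)) mod 10 = 6.

6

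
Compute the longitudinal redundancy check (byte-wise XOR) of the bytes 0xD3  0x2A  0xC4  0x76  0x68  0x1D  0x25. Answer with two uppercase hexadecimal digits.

1B

XOR the bytes together:
  start with 0xD3
  0xD3 ⊕ 0x2A = 0xF9
  0xF9 ⊕ 0xC4 = 0x3D
  0x3D ⊕ 0x76 = 0x4B
  0x4B ⊕ 0x68 = 0x23
  0x23 ⊕ 0x1D = 0x3E
  0x3E ⊕ 0x25 = 0x1B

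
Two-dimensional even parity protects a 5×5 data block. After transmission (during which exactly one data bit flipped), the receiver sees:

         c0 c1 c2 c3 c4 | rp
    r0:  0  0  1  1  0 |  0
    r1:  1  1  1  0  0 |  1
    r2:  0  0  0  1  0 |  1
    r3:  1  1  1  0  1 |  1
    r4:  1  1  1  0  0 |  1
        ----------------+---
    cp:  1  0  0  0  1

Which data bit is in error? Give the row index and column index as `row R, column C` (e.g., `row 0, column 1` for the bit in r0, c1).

Recompute each row's even parity and compare to rp:
  r0: data parity 0, sent rp 0 → ok
  r1: data parity 1, sent rp 1 → ok
  r2: data parity 1, sent rp 1 → ok
  r3: data parity 0, sent rp 1 → mismatch
  r4: data parity 1, sent rp 1 → ok
Recompute each column's even parity and compare to cp:
  c0: data parity 1, sent cp 1 → ok
  c1: data parity 1, sent cp 0 → mismatch
  c2: data parity 0, sent cp 0 → ok
  c3: data parity 0, sent cp 0 → ok
  c4: data parity 1, sent cp 1 → ok
Exactly one row (r3) and one column (c1) fail → the flipped bit is at their intersection.

row 3, column 1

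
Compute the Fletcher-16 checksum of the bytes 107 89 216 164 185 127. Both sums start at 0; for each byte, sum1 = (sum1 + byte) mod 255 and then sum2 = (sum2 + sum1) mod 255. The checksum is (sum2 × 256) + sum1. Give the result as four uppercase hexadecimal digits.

877B

Running sums (mod 255):
  after byte 0 (107): sum1=107, sum2=107
  after byte 1 (89): sum1=196, sum2=48
  after byte 2 (216): sum1=157, sum2=205
  after byte 3 (164): sum1=66, sum2=16
  after byte 4 (185): sum1=251, sum2=12
  after byte 5 (127): sum1=123, sum2=135
Checksum = sum2·256 + sum1 = 135·256 + 123 = 34683 = 0x877B.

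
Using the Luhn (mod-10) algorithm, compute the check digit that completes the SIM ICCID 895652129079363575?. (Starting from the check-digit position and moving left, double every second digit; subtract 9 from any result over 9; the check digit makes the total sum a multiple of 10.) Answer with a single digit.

Partial digits right→left: 5 7 5 3 6 3 9 7 0 9 2 1 2 5 6 5 9 8
Double every second digit counting from the check-digit position (so the 1st, 3rd, 5th, ... of the partial from the right).
  doubled (with −9 where >9): 1 1 3 9 0 4 4 3 9 → sum 34
  kept as-is: 7 3 3 7 9 1 5 5 8 → sum 48
Total = 34 + 48 = 82.
Check digit = (10 − (82 mod 10)) mod 10 = 8.

8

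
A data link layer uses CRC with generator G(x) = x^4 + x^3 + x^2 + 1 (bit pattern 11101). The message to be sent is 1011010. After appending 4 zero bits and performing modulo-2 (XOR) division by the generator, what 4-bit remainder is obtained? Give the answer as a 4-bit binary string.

1100

Append 4 zeros: 10110100000. Divide by 11101 (XOR where the leading bit is 1):
  pos 0: 10110 XOR 11101 = 01011
  pos 1: 10111 XOR 11101 = 01010
  pos 2: 10100 XOR 11101 = 01001
  pos 3: 10010 XOR 11101 = 01111
  pos 4: 11110 XOR 11101 = 00011
Remainder (last 4 bits) = 1100. This is the CRC / FCS.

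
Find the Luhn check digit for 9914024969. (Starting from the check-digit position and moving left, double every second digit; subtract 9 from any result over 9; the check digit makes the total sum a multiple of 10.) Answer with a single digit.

Partial digits right→left: 9 6 9 4 2 0 4 1 9 9
Double every second digit counting from the check-digit position (so the 1st, 3rd, 5th, ... of the partial from the right).
  doubled (with −9 where >9): 9 9 4 8 9 → sum 39
  kept as-is: 6 4 0 1 9 → sum 20
Total = 39 + 20 = 59.
Check digit = (10 − (59 mod 10)) mod 10 = 1.

1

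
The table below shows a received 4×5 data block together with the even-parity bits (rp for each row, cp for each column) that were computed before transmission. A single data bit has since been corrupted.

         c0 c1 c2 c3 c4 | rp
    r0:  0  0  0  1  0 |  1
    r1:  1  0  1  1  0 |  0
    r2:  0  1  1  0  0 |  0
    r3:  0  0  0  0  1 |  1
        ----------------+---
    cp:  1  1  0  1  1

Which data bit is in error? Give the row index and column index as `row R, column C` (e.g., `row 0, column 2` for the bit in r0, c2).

Recompute each row's even parity and compare to rp:
  r0: data parity 1, sent rp 1 → ok
  r1: data parity 1, sent rp 0 → mismatch
  r2: data parity 0, sent rp 0 → ok
  r3: data parity 1, sent rp 1 → ok
Recompute each column's even parity and compare to cp:
  c0: data parity 1, sent cp 1 → ok
  c1: data parity 1, sent cp 1 → ok
  c2: data parity 0, sent cp 0 → ok
  c3: data parity 0, sent cp 1 → mismatch
  c4: data parity 1, sent cp 1 → ok
Exactly one row (r1) and one column (c3) fail → the flipped bit is at their intersection.

row 1, column 3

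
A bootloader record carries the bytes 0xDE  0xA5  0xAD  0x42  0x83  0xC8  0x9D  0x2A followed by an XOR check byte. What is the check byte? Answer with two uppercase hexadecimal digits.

XOR the bytes together:
  start with 0xDE
  0xDE ⊕ 0xA5 = 0x7B
  0x7B ⊕ 0xAD = 0xD6
  0xD6 ⊕ 0x42 = 0x94
  0x94 ⊕ 0x83 = 0x17
  0x17 ⊕ 0xC8 = 0xDF
  0xDF ⊕ 0x9D = 0x42
  0x42 ⊕ 0x2A = 0x68

68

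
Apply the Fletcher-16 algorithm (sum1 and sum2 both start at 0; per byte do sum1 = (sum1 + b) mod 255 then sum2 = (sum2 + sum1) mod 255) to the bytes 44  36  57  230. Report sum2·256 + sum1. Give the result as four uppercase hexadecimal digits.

7670

Running sums (mod 255):
  after byte 0 (44): sum1=44, sum2=44
  after byte 1 (36): sum1=80, sum2=124
  after byte 2 (57): sum1=137, sum2=6
  after byte 3 (230): sum1=112, sum2=118
Checksum = sum2·256 + sum1 = 118·256 + 112 = 30320 = 0x7670.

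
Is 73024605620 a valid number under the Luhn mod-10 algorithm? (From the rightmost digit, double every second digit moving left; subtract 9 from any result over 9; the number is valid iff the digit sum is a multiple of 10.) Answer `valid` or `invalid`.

invalid

From the right, keep odd positions and double even positions (subtract 9 from any doubled value over 9):
  doubled (positions 2,4,...): 4 1 3 4 6 → sum 18
  kept (positions 1,3,...): 0 6 0 4 0 7 → sum 17
Total = 35.
35 mod 10 = 5, so the number is invalid.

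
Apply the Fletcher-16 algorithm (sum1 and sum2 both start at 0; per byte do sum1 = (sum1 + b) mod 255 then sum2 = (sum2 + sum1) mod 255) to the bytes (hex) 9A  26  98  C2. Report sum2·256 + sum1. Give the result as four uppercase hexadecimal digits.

D01C

Running sums (mod 255):
  after byte 0 (9A): sum1=154, sum2=154
  after byte 1 (26): sum1=192, sum2=91
  after byte 2 (98): sum1=89, sum2=180
  after byte 3 (C2): sum1=28, sum2=208
Checksum = sum2·256 + sum1 = 208·256 + 28 = 53276 = 0xD01C.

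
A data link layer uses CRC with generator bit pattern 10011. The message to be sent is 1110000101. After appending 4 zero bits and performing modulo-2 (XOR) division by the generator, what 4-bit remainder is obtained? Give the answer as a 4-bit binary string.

Append 4 zeros: 11100001010000. Divide by 10011 (XOR where the leading bit is 1):
  pos 0: 11100 XOR 10011 = 01111
  pos 1: 11110 XOR 10011 = 01101
  pos 2: 11010 XOR 10011 = 01001
  pos 3: 10011 XOR 10011 = 00000
  pos 9: 10000 XOR 10011 = 00011
Remainder (last 4 bits) = 0011. This is the CRC / FCS.

0011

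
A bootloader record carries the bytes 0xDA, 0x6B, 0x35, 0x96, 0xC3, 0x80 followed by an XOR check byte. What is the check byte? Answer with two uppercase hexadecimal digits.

51

XOR the bytes together:
  start with 0xDA
  0xDA ⊕ 0x6B = 0xB1
  0xB1 ⊕ 0x35 = 0x84
  0x84 ⊕ 0x96 = 0x12
  0x12 ⊕ 0xC3 = 0xD1
  0xD1 ⊕ 0x80 = 0x51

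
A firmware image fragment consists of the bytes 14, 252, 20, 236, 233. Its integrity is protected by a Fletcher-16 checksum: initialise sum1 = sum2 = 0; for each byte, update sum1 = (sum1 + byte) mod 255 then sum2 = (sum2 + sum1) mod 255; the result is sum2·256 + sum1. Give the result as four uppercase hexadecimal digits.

Running sums (mod 255):
  after byte 0 (14): sum1=14, sum2=14
  after byte 1 (252): sum1=11, sum2=25
  after byte 2 (20): sum1=31, sum2=56
  after byte 3 (236): sum1=12, sum2=68
  after byte 4 (233): sum1=245, sum2=58
Checksum = sum2·256 + sum1 = 58·256 + 245 = 15093 = 0x3AF5.

3AF5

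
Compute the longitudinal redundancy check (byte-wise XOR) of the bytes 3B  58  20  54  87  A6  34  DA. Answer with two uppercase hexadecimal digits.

D8

XOR the bytes together:
  start with 0x3B
  0x3B ⊕ 0x58 = 0x63
  0x63 ⊕ 0x20 = 0x43
  0x43 ⊕ 0x54 = 0x17
  0x17 ⊕ 0x87 = 0x90
  0x90 ⊕ 0xA6 = 0x36
  0x36 ⊕ 0x34 = 0x02
  0x02 ⊕ 0xDA = 0xD8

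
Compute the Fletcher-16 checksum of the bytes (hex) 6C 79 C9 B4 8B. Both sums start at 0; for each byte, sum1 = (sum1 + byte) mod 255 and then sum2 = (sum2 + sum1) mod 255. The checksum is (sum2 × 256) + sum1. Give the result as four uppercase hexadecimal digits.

56EF

Running sums (mod 255):
  after byte 0 (6C): sum1=108, sum2=108
  after byte 1 (79): sum1=229, sum2=82
  after byte 2 (C9): sum1=175, sum2=2
  after byte 3 (B4): sum1=100, sum2=102
  after byte 4 (8B): sum1=239, sum2=86
Checksum = sum2·256 + sum1 = 86·256 + 239 = 22255 = 0x56EF.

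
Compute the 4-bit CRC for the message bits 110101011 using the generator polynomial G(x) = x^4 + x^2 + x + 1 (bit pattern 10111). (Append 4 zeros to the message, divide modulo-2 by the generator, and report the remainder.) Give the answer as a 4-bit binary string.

0101

Append 4 zeros: 1101010110000. Divide by 10111 (XOR where the leading bit is 1):
  pos 0: 11010 XOR 10111 = 01101
  pos 1: 11011 XOR 10111 = 01100
  pos 2: 11000 XOR 10111 = 01111
  pos 3: 11111 XOR 10111 = 01000
  pos 4: 10001 XOR 10111 = 00110
  pos 6: 11000 XOR 10111 = 01111
  pos 7: 11110 XOR 10111 = 01001
  pos 8: 10010 XOR 10111 = 00101
Remainder (last 4 bits) = 0101. This is the CRC / FCS.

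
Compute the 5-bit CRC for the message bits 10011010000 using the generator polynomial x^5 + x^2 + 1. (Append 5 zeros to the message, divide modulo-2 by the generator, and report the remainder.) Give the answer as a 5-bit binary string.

01100

Append 5 zeros: 1001101000000000. Divide by 100101 (XOR where the leading bit is 1):
  pos 0: 100110 XOR 100101 = 000011
  pos 4: 111000 XOR 100101 = 011101
  pos 5: 111010 XOR 100101 = 011111
  pos 6: 111110 XOR 100101 = 011011
  pos 7: 110110 XOR 100101 = 010011
  pos 8: 100110 XOR 100101 = 000011
Remainder (last 5 bits) = 01100. This is the CRC / FCS.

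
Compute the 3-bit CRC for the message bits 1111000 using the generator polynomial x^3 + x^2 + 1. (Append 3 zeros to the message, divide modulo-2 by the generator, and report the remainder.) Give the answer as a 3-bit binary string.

001

Append 3 zeros: 1111000000. Divide by 1101 (XOR where the leading bit is 1):
  pos 0: 1111 XOR 1101 = 0010
  pos 2: 1000 XOR 1101 = 0101
  pos 3: 1010 XOR 1101 = 0111
  pos 4: 1110 XOR 1101 = 0011
  pos 6: 1100 XOR 1101 = 0001
Remainder (last 3 bits) = 001. This is the CRC / FCS.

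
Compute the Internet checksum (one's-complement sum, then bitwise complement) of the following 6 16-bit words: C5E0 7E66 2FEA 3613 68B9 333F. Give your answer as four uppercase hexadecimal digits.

B9C2

One's-complement addition (fold any carry out of bit 15 back into bit 0):
  0xC5E0 + 0x7E66 = 0x14446 → wrap carry → 0x4447
  0x4447 + 0x2FEA = 0x07431
  0x7431 + 0x3613 = 0x0AA44
  0xAA44 + 0x68B9 = 0x112FD → wrap carry → 0x12FE
  0x12FE + 0x333F = 0x0463D
One's-complement sum = 0x463D.
Checksum = ~0x463D & 0xFFFF = 0xB9C2.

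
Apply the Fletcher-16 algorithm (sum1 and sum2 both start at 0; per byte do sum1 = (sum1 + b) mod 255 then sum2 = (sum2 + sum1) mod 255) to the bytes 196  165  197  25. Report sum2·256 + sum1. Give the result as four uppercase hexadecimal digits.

Running sums (mod 255):
  after byte 0 (196): sum1=196, sum2=196
  after byte 1 (165): sum1=106, sum2=47
  after byte 2 (197): sum1=48, sum2=95
  after byte 3 (25): sum1=73, sum2=168
Checksum = sum2·256 + sum1 = 168·256 + 73 = 43081 = 0xA849.

A849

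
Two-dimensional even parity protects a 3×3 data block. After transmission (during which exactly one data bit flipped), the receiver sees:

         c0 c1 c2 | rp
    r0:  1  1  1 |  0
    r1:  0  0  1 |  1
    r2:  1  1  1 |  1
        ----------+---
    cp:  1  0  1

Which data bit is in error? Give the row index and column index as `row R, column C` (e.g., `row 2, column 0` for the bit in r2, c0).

Recompute each row's even parity and compare to rp:
  r0: data parity 1, sent rp 0 → mismatch
  r1: data parity 1, sent rp 1 → ok
  r2: data parity 1, sent rp 1 → ok
Recompute each column's even parity and compare to cp:
  c0: data parity 0, sent cp 1 → mismatch
  c1: data parity 0, sent cp 0 → ok
  c2: data parity 1, sent cp 1 → ok
Exactly one row (r0) and one column (c0) fail → the flipped bit is at their intersection.

row 0, column 0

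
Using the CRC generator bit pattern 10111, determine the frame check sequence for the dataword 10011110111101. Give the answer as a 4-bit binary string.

0000

Append 4 zeros: 100111101111010000. Divide by 10111 (XOR where the leading bit is 1):
  pos 0: 10011 XOR 10111 = 00100
  pos 2: 10011 XOR 10111 = 00100
  pos 4: 10001 XOR 10111 = 00110
  pos 6: 11011 XOR 10111 = 01100
  pos 7: 11001 XOR 10111 = 01110
  pos 8: 11100 XOR 10111 = 01011
  pos 9: 10111 XOR 10111 = 00000
Remainder (last 4 bits) = 0000. This is the CRC / FCS.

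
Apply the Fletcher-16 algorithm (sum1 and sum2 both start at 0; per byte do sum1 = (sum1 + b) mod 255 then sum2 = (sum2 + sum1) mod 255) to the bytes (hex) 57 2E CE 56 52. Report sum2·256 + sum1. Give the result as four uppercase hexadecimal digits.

Running sums (mod 255):
  after byte 0 (57): sum1=87, sum2=87
  after byte 1 (2E): sum1=133, sum2=220
  after byte 2 (CE): sum1=84, sum2=49
  after byte 3 (56): sum1=170, sum2=219
  after byte 4 (52): sum1=252, sum2=216
Checksum = sum2·256 + sum1 = 216·256 + 252 = 55548 = 0xD8FC.

D8FC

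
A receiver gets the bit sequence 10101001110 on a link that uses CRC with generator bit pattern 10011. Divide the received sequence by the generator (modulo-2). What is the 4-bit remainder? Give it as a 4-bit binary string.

Modulo-2 division of 10101001110 by 10011:
  pos 0: 10101 XOR 10011 = 00110
  pos 2: 11000 XOR 10011 = 01011
  pos 3: 10111 XOR 10011 = 00100
  pos 5: 10011 XOR 10011 = 00000
Remainder = 0000 (zero — the frame passes the CRC check).

0000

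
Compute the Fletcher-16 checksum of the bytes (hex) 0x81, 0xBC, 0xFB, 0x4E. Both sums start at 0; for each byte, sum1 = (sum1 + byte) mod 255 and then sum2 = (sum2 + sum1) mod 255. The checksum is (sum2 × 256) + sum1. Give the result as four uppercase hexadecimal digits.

Running sums (mod 255):
  after byte 0 (0x81): sum1=129, sum2=129
  after byte 1 (0xBC): sum1=62, sum2=191
  after byte 2 (0xFB): sum1=58, sum2=249
  after byte 3 (0x4E): sum1=136, sum2=130
Checksum = sum2·256 + sum1 = 130·256 + 136 = 33416 = 0x8288.

8288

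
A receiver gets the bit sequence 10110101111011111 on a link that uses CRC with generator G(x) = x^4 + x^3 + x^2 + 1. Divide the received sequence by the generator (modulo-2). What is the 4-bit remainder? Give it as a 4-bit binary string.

Modulo-2 division of 10110101111011111 by 11101:
  pos 0: 10110 XOR 11101 = 01011
  pos 1: 10111 XOR 11101 = 01010
  pos 2: 10100 XOR 11101 = 01001
  pos 3: 10011 XOR 11101 = 01110
  pos 4: 11101 XOR 11101 = 00000
  pos 9: 11011 XOR 11101 = 00110
  pos 11: 11011 XOR 11101 = 00110
Remainder = 1101 (nonzero — an error is detected).

1101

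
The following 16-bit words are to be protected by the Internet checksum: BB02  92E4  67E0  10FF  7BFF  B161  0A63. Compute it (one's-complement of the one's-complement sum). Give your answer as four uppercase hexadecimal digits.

One's-complement addition (fold any carry out of bit 15 back into bit 0):
  0xBB02 + 0x92E4 = 0x14DE6 → wrap carry → 0x4DE7
  0x4DE7 + 0x67E0 = 0x0B5C7
  0xB5C7 + 0x10FF = 0x0C6C6
  0xC6C6 + 0x7BFF = 0x142C5 → wrap carry → 0x42C6
  0x42C6 + 0xB161 = 0x0F427
  0xF427 + 0x0A63 = 0x0FE8A
One's-complement sum = 0xFE8A.
Checksum = ~0xFE8A & 0xFFFF = 0x0175.

0175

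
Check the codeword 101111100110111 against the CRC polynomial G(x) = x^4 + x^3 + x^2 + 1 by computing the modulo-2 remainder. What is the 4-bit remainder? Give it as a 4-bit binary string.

Modulo-2 division of 101111100110111 by 11101:
  pos 0: 10111 XOR 11101 = 01010
  pos 1: 10101 XOR 11101 = 01000
  pos 2: 10001 XOR 11101 = 01100
  pos 3: 11000 XOR 11101 = 00101
  pos 5: 10101 XOR 11101 = 01000
  pos 6: 10001 XOR 11101 = 01100
  pos 7: 11000 XOR 11101 = 00101
  pos 9: 10111 XOR 11101 = 01010
  pos 10: 10101 XOR 11101 = 01000
Remainder = 1000 (nonzero — an error is detected).

1000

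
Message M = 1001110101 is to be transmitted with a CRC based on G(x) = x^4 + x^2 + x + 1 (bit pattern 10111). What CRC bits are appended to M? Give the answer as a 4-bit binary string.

1001

Append 4 zeros: 10011101010000. Divide by 10111 (XOR where the leading bit is 1):
  pos 0: 10011 XOR 10111 = 00100
  pos 2: 10010 XOR 10111 = 00101
  pos 4: 10110 XOR 10111 = 00001
  pos 8: 11000 XOR 10111 = 01111
  pos 9: 11110 XOR 10111 = 01001
Remainder (last 4 bits) = 1001. This is the CRC / FCS.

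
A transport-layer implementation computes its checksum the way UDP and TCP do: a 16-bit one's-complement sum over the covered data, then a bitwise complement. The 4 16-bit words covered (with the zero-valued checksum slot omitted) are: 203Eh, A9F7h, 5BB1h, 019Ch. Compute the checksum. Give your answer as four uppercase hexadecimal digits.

One's-complement addition (fold any carry out of bit 15 back into bit 0):
  0x203E + 0xA9F7 = 0x0CA35
  0xCA35 + 0x5BB1 = 0x125E6 → wrap carry → 0x25E7
  0x25E7 + 0x019C = 0x02783
One's-complement sum = 0x2783.
Checksum = ~0x2783 & 0xFFFF = 0xD87C.

D87C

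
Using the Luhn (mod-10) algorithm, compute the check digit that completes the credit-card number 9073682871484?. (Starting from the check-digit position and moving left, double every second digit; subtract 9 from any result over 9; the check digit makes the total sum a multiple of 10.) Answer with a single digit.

0

Partial digits right→left: 4 8 4 1 7 8 2 8 6 3 7 0 9
Double every second digit counting from the check-digit position (so the 1st, 3rd, 5th, ... of the partial from the right).
  doubled (with −9 where >9): 8 8 5 4 3 5 9 → sum 42
  kept as-is: 8 1 8 8 3 0 → sum 28
Total = 42 + 28 = 70.
Check digit = (10 − (70 mod 10)) mod 10 = 0.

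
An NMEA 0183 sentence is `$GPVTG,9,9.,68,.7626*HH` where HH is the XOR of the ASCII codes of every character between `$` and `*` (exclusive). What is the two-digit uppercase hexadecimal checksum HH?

XOR the ASCII codes of the payload characters:
  'G' = 0x47 → acc = 0x47
  'P' = 0x50 → acc = 0x17
  'V' = 0x56 → acc = 0x41
  'T' = 0x54 → acc = 0x15
  'G' = 0x47 → acc = 0x52
  ',' = 0x2C → acc = 0x7E
  '9' = 0x39 → acc = 0x47
  ',' = 0x2C → acc = 0x6B
  '9' = 0x39 → acc = 0x52
  '.' = 0x2E → acc = 0x7C
  ',' = 0x2C → acc = 0x50
  '6' = 0x36 → acc = 0x66
  '8' = 0x38 → acc = 0x5E
  ',' = 0x2C → acc = 0x72
  '.' = 0x2E → acc = 0x5C
  '7' = 0x37 → acc = 0x6B
  '6' = 0x36 → acc = 0x5D
  '2' = 0x32 → acc = 0x6F
  '6' = 0x36 → acc = 0x59
Checksum = 0x59.

59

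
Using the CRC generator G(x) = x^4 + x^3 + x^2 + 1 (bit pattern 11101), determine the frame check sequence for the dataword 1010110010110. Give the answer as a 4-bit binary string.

Append 4 zeros: 10101100101100000. Divide by 11101 (XOR where the leading bit is 1):
  pos 0: 10101 XOR 11101 = 01000
  pos 1: 10001 XOR 11101 = 01100
  pos 2: 11000 XOR 11101 = 00101
  pos 4: 10101 XOR 11101 = 01000
  pos 5: 10000 XOR 11101 = 01101
  pos 6: 11011 XOR 11101 = 00110
  pos 8: 11010 XOR 11101 = 00111
  pos 10: 11100 XOR 11101 = 00001
Remainder (last 4 bits) = 0100. This is the CRC / FCS.

0100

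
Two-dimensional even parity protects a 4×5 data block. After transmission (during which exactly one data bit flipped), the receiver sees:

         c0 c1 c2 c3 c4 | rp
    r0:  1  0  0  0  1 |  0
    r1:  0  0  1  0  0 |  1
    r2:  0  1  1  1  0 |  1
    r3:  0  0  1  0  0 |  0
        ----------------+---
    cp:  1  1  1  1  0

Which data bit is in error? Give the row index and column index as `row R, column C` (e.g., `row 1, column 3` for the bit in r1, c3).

Recompute each row's even parity and compare to rp:
  r0: data parity 0, sent rp 0 → ok
  r1: data parity 1, sent rp 1 → ok
  r2: data parity 1, sent rp 1 → ok
  r3: data parity 1, sent rp 0 → mismatch
Recompute each column's even parity and compare to cp:
  c0: data parity 1, sent cp 1 → ok
  c1: data parity 1, sent cp 1 → ok
  c2: data parity 1, sent cp 1 → ok
  c3: data parity 1, sent cp 1 → ok
  c4: data parity 1, sent cp 0 → mismatch
Exactly one row (r3) and one column (c4) fail → the flipped bit is at their intersection.

row 3, column 4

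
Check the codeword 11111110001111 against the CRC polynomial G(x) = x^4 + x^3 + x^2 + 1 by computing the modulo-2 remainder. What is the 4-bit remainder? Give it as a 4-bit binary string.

0100

Modulo-2 division of 11111110001111 by 11101:
  pos 0: 11111 XOR 11101 = 00010
  pos 3: 10110 XOR 11101 = 01011
  pos 4: 10110 XOR 11101 = 01011
  pos 5: 10110 XOR 11101 = 01011
  pos 6: 10111 XOR 11101 = 01010
  pos 7: 10101 XOR 11101 = 01000
  pos 8: 10001 XOR 11101 = 01100
  pos 9: 11001 XOR 11101 = 00100
Remainder = 0100 (nonzero — an error is detected).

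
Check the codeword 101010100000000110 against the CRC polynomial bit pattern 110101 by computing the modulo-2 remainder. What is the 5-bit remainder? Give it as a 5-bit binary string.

Modulo-2 division of 101010100000000110 by 110101:
  pos 0: 101010 XOR 110101 = 011111
  pos 1: 111111 XOR 110101 = 001010
  pos 3: 101000 XOR 110101 = 011101
  pos 4: 111010 XOR 110101 = 001111
  pos 6: 111100 XOR 110101 = 001001
  pos 8: 100100 XOR 110101 = 010001
  pos 9: 100010 XOR 110101 = 010111
  pos 10: 101111 XOR 110101 = 011010
  pos 11: 110101 XOR 110101 = 000000
Remainder = 00000 (zero — the frame passes the CRC check).

00000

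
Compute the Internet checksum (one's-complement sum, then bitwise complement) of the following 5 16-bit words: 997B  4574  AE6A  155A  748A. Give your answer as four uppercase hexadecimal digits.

E8C0

One's-complement addition (fold any carry out of bit 15 back into bit 0):
  0x997B + 0x4574 = 0x0DEEF
  0xDEEF + 0xAE6A = 0x18D59 → wrap carry → 0x8D5A
  0x8D5A + 0x155A = 0x0A2B4
  0xA2B4 + 0x748A = 0x1173E → wrap carry → 0x173F
One's-complement sum = 0x173F.
Checksum = ~0x173F & 0xFFFF = 0xE8C0.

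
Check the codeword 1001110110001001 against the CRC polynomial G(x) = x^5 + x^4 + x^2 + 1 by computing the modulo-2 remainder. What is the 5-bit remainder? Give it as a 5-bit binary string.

00000

Modulo-2 division of 1001110110001001 by 110101:
  pos 0: 100111 XOR 110101 = 010010
  pos 1: 100100 XOR 110101 = 010001
  pos 2: 100011 XOR 110101 = 010110
  pos 3: 101101 XOR 110101 = 011000
  pos 4: 110000 XOR 110101 = 000101
  pos 7: 101001 XOR 110101 = 011100
  pos 8: 111000 XOR 110101 = 001101
  pos 10: 110101 XOR 110101 = 000000
Remainder = 00000 (zero — the frame passes the CRC check).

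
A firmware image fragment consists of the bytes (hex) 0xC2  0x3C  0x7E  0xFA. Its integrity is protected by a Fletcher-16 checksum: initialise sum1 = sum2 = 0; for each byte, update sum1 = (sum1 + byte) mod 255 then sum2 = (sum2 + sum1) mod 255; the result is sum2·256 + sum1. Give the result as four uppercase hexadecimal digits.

B778

Running sums (mod 255):
  after byte 0 (0xC2): sum1=194, sum2=194
  after byte 1 (0x3C): sum1=254, sum2=193
  after byte 2 (0x7E): sum1=125, sum2=63
  after byte 3 (0xFA): sum1=120, sum2=183
Checksum = sum2·256 + sum1 = 183·256 + 120 = 46968 = 0xB778.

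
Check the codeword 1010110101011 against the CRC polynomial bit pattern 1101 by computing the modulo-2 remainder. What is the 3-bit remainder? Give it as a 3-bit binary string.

000

Modulo-2 division of 1010110101011 by 1101:
  pos 0: 1010 XOR 1101 = 0111
  pos 1: 1111 XOR 1101 = 0010
  pos 3: 1010 XOR 1101 = 0111
  pos 4: 1111 XOR 1101 = 0010
  pos 6: 1001 XOR 1101 = 0100
  pos 7: 1000 XOR 1101 = 0101
  pos 8: 1011 XOR 1101 = 0110
  pos 9: 1101 XOR 1101 = 0000
Remainder = 000 (zero — the frame passes the CRC check).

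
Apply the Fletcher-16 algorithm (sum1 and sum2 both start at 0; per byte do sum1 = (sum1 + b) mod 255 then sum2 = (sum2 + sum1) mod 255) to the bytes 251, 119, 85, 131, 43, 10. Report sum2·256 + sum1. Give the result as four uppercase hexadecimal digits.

7D81

Running sums (mod 255):
  after byte 0 (251): sum1=251, sum2=251
  after byte 1 (119): sum1=115, sum2=111
  after byte 2 (85): sum1=200, sum2=56
  after byte 3 (131): sum1=76, sum2=132
  after byte 4 (43): sum1=119, sum2=251
  after byte 5 (10): sum1=129, sum2=125
Checksum = sum2·256 + sum1 = 125·256 + 129 = 32129 = 0x7D81.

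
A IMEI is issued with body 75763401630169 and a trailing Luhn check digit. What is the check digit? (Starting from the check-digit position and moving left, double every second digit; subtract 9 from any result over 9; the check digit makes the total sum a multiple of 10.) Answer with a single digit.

0

Partial digits right→left: 9 6 1 0 3 6 1 0 4 3 6 7 5 7
Double every second digit counting from the check-digit position (so the 1st, 3rd, 5th, ... of the partial from the right).
  doubled (with −9 where >9): 9 2 6 2 8 3 1 → sum 31
  kept as-is: 6 0 6 0 3 7 7 → sum 29
Total = 31 + 29 = 60.
Check digit = (10 − (60 mod 10)) mod 10 = 0.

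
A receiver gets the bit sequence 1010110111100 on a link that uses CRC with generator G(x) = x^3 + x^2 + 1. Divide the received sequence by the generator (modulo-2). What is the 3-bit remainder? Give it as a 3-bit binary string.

000

Modulo-2 division of 1010110111100 by 1101:
  pos 0: 1010 XOR 1101 = 0111
  pos 1: 1111 XOR 1101 = 0010
  pos 3: 1010 XOR 1101 = 0111
  pos 4: 1111 XOR 1101 = 0010
  pos 6: 1011 XOR 1101 = 0110
  pos 7: 1101 XOR 1101 = 0000
Remainder = 000 (zero — the frame passes the CRC check).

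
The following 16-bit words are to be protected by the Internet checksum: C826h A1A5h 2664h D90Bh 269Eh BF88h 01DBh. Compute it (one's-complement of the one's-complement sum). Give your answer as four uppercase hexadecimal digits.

One's-complement addition (fold any carry out of bit 15 back into bit 0):
  0xC826 + 0xA1A5 = 0x169CB → wrap carry → 0x69CC
  0x69CC + 0x2664 = 0x09030
  0x9030 + 0xD90B = 0x1693B → wrap carry → 0x693C
  0x693C + 0x269E = 0x08FDA
  0x8FDA + 0xBF88 = 0x14F62 → wrap carry → 0x4F63
  0x4F63 + 0x01DB = 0x0513E
One's-complement sum = 0x513E.
Checksum = ~0x513E & 0xFFFF = 0xAEC1.

AEC1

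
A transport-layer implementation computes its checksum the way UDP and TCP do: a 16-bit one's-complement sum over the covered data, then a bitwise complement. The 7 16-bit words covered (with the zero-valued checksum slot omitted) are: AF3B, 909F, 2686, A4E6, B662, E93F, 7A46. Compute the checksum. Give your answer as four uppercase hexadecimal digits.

DACE

One's-complement addition (fold any carry out of bit 15 back into bit 0):
  0xAF3B + 0x909F = 0x13FDA → wrap carry → 0x3FDB
  0x3FDB + 0x2686 = 0x06661
  0x6661 + 0xA4E6 = 0x10B47 → wrap carry → 0x0B48
  0x0B48 + 0xB662 = 0x0C1AA
  0xC1AA + 0xE93F = 0x1AAE9 → wrap carry → 0xAAEA
  0xAAEA + 0x7A46 = 0x12530 → wrap carry → 0x2531
One's-complement sum = 0x2531.
Checksum = ~0x2531 & 0xFFFF = 0xDACE.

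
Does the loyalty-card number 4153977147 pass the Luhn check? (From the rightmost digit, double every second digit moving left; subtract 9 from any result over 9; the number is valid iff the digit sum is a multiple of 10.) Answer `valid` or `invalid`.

From the right, keep odd positions and double even positions (subtract 9 from any doubled value over 9):
  doubled (positions 2,4,...): 8 5 9 1 8 → sum 31
  kept (positions 1,3,...): 7 1 7 3 1 → sum 19
Total = 50.
50 mod 10 = 0, so the number is valid.

valid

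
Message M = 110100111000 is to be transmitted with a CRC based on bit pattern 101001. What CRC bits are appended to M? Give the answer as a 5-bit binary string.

01011

Append 5 zeros: 11010011100000000. Divide by 101001 (XOR where the leading bit is 1):
  pos 0: 110100 XOR 101001 = 011101
  pos 1: 111011 XOR 101001 = 010010
  pos 2: 100101 XOR 101001 = 001100
  pos 4: 110010 XOR 101001 = 011011
  pos 5: 110110 XOR 101001 = 011111
  pos 6: 111110 XOR 101001 = 010111
  pos 7: 101110 XOR 101001 = 000111
  pos 10: 111000 XOR 101001 = 010001
  pos 11: 100010 XOR 101001 = 001011
Remainder (last 5 bits) = 01011. This is the CRC / FCS.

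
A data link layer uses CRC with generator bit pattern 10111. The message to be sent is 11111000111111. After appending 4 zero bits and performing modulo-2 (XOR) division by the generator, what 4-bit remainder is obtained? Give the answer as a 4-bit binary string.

Append 4 zeros: 111110001111110000. Divide by 10111 (XOR where the leading bit is 1):
  pos 0: 11111 XOR 10111 = 01000
  pos 1: 10000 XOR 10111 = 00111
  pos 3: 11100 XOR 10111 = 01011
  pos 4: 10111 XOR 10111 = 00000
  pos 9: 11111 XOR 10111 = 01000
  pos 10: 10000 XOR 10111 = 00111
  pos 12: 11100 XOR 10111 = 01011
  pos 13: 10110 XOR 10111 = 00001
Remainder (last 4 bits) = 0001. This is the CRC / FCS.

0001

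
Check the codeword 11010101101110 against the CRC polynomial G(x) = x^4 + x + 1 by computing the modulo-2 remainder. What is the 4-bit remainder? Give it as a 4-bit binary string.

0100

Modulo-2 division of 11010101101110 by 10011:
  pos 0: 11010 XOR 10011 = 01001
  pos 1: 10011 XOR 10011 = 00000
  pos 7: 11011 XOR 10011 = 01000
  pos 8: 10001 XOR 10011 = 00010
Remainder = 0100 (nonzero — an error is detected).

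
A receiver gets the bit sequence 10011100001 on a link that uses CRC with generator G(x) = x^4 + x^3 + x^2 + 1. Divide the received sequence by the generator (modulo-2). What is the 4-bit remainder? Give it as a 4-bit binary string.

Modulo-2 division of 10011100001 by 11101:
  pos 0: 10011 XOR 11101 = 01110
  pos 1: 11101 XOR 11101 = 00000
Remainder = 0001 (nonzero — an error is detected).

0001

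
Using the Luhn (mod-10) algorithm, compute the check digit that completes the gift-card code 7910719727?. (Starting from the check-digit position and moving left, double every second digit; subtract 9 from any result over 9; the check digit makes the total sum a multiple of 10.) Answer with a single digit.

Partial digits right→left: 7 2 7 9 1 7 0 1 9 7
Double every second digit counting from the check-digit position (so the 1st, 3rd, 5th, ... of the partial from the right).
  doubled (with −9 where >9): 5 5 2 0 9 → sum 21
  kept as-is: 2 9 7 1 7 → sum 26
Total = 21 + 26 = 47.
Check digit = (10 − (47 mod 10)) mod 10 = 3.

3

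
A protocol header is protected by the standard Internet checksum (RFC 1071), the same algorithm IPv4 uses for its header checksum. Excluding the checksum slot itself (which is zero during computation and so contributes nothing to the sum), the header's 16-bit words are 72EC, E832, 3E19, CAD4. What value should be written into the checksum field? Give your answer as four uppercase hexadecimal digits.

One's-complement addition (fold any carry out of bit 15 back into bit 0):
  0x72EC + 0xE832 = 0x15B1E → wrap carry → 0x5B1F
  0x5B1F + 0x3E19 = 0x09938
  0x9938 + 0xCAD4 = 0x1640C → wrap carry → 0x640D
One's-complement sum = 0x640D.
Checksum = ~0x640D & 0xFFFF = 0x9BF2.

9BF2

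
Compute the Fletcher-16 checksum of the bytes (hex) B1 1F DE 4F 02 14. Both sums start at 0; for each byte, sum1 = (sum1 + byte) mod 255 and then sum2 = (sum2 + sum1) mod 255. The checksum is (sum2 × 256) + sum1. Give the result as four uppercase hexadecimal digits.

Running sums (mod 255):
  after byte 0 (B1): sum1=177, sum2=177
  after byte 1 (1F): sum1=208, sum2=130
  after byte 2 (DE): sum1=175, sum2=50
  after byte 3 (4F): sum1=254, sum2=49
  after byte 4 (02): sum1=1, sum2=50
  after byte 5 (14): sum1=21, sum2=71
Checksum = sum2·256 + sum1 = 71·256 + 21 = 18197 = 0x4715.

4715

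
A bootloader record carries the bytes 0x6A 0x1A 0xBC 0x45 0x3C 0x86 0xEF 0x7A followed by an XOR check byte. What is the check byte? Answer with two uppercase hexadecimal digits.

XOR the bytes together:
  start with 0x6A
  0x6A ⊕ 0x1A = 0x70
  0x70 ⊕ 0xBC = 0xCC
  0xCC ⊕ 0x45 = 0x89
  0x89 ⊕ 0x3C = 0xB5
  0xB5 ⊕ 0x86 = 0x33
  0x33 ⊕ 0xEF = 0xDC
  0xDC ⊕ 0x7A = 0xA6

A6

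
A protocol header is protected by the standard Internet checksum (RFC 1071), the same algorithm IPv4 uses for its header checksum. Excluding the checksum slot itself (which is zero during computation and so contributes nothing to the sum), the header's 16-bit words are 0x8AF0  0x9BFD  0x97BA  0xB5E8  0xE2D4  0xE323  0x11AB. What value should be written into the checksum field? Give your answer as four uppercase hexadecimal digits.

B3CA

One's-complement addition (fold any carry out of bit 15 back into bit 0):
  0x8AF0 + 0x9BFD = 0x126ED → wrap carry → 0x26EE
  0x26EE + 0x97BA = 0x0BEA8
  0xBEA8 + 0xB5E8 = 0x17490 → wrap carry → 0x7491
  0x7491 + 0xE2D4 = 0x15765 → wrap carry → 0x5766
  0x5766 + 0xE323 = 0x13A89 → wrap carry → 0x3A8A
  0x3A8A + 0x11AB = 0x04C35
One's-complement sum = 0x4C35.
Checksum = ~0x4C35 & 0xFFFF = 0xB3CA.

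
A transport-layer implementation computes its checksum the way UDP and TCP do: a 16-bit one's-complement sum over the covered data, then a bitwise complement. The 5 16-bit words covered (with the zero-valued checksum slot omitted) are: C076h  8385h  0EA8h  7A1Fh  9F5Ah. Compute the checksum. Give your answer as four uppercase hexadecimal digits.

93E1

One's-complement addition (fold any carry out of bit 15 back into bit 0):
  0xC076 + 0x8385 = 0x143FB → wrap carry → 0x43FC
  0x43FC + 0x0EA8 = 0x052A4
  0x52A4 + 0x7A1F = 0x0CCC3
  0xCCC3 + 0x9F5A = 0x16C1D → wrap carry → 0x6C1E
One's-complement sum = 0x6C1E.
Checksum = ~0x6C1E & 0xFFFF = 0x93E1.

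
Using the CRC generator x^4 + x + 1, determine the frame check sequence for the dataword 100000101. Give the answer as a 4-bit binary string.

0000

Append 4 zeros: 1000001010000. Divide by 10011 (XOR where the leading bit is 1):
  pos 0: 10000 XOR 10011 = 00011
  pos 3: 11010 XOR 10011 = 01001
  pos 4: 10011 XOR 10011 = 00000
Remainder (last 4 bits) = 0000. This is the CRC / FCS.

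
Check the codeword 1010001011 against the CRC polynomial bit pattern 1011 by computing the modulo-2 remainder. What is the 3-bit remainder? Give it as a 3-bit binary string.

101

Modulo-2 division of 1010001011 by 1011:
  pos 0: 1010 XOR 1011 = 0001
  pos 3: 1001 XOR 1011 = 0010
  pos 5: 1001 XOR 1011 = 0010
Remainder = 101 (nonzero — an error is detected).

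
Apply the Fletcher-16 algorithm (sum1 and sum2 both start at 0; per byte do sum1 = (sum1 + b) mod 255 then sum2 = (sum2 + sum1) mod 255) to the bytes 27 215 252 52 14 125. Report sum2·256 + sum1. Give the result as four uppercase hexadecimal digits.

04AF

Running sums (mod 255):
  after byte 0 (27): sum1=27, sum2=27
  after byte 1 (215): sum1=242, sum2=14
  after byte 2 (252): sum1=239, sum2=253
  after byte 3 (52): sum1=36, sum2=34
  after byte 4 (14): sum1=50, sum2=84
  after byte 5 (125): sum1=175, sum2=4
Checksum = sum2·256 + sum1 = 4·256 + 175 = 1199 = 0x04AF.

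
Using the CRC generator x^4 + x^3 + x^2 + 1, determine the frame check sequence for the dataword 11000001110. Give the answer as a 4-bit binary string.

0111

Append 4 zeros: 110000011100000. Divide by 11101 (XOR where the leading bit is 1):
  pos 0: 11000 XOR 11101 = 00101
  pos 2: 10100 XOR 11101 = 01001
  pos 3: 10011 XOR 11101 = 01110
  pos 4: 11101 XOR 11101 = 00000
  pos 9: 10000 XOR 11101 = 01101
  pos 10: 11010 XOR 11101 = 00111
Remainder (last 4 bits) = 0111. This is the CRC / FCS.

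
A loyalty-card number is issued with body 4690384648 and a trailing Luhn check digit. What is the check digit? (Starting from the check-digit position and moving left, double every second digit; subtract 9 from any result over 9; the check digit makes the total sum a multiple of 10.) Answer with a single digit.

6

Partial digits right→left: 8 4 6 4 8 3 0 9 6 4
Double every second digit counting from the check-digit position (so the 1st, 3rd, 5th, ... of the partial from the right).
  doubled (with −9 where >9): 7 3 7 0 3 → sum 20
  kept as-is: 4 4 3 9 4 → sum 24
Total = 20 + 24 = 44.
Check digit = (10 − (44 mod 10)) mod 10 = 6.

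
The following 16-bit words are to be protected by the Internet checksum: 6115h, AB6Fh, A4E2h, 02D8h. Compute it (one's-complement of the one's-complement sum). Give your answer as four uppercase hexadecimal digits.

4BC0

One's-complement addition (fold any carry out of bit 15 back into bit 0):
  0x6115 + 0xAB6F = 0x10C84 → wrap carry → 0x0C85
  0x0C85 + 0xA4E2 = 0x0B167
  0xB167 + 0x02D8 = 0x0B43F
One's-complement sum = 0xB43F.
Checksum = ~0xB43F & 0xFFFF = 0x4BC0.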